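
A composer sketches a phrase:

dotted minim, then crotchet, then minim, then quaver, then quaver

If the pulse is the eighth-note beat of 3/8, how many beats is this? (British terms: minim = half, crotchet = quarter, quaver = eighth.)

One eighth-note beat = 2 sixteenth notes.
Convert each value to sixteenth notes: dotted minim = 12; crotchet = 4; minim = 8; quaver = 2; quaver = 2.
Altogether 12 + 4 + 8 + 2 + 2 = 28.
28 ÷ 2 = 14 beats.

14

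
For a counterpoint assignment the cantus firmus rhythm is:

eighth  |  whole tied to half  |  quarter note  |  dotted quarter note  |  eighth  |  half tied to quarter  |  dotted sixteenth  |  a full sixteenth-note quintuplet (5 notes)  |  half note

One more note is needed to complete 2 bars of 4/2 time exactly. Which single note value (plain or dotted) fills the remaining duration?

thirty-second note

2 bars of 4/2 = 128 thirty-second notes.
Convert each value to thirty-second notes: eighth = 4; whole tied to half (whole + half) = 48; quarter note = 8; dotted quarter note = 12; eighth = 4; half tied to quarter (half + quarter) = 24; dotted sixteenth = 3; a full sixteenth-note quintuplet (5 notes) (five quintuplet sixteenths span one quarter) = 8; half note = 16.
Adding: 4 + 48 + 8 + 12 + 4 + 24 + 3 + 8 + 16 = 127.
Remaining: 128 − 127 = 1 thirty-second note, which is a thirty-second note.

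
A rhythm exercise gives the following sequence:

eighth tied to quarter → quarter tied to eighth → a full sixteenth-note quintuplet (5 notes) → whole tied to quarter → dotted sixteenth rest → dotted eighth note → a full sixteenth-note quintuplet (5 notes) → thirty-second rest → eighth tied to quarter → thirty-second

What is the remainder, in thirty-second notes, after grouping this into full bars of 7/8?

19

One bar of 7/8 = 28 thirty-second notes.
Express everything in thirty-second notes: eighth tied to quarter (eighth + quarter) = 12; quarter tied to eighth (quarter + eighth) = 12; a full sixteenth-note quintuplet (5 notes) (five quintuplet sixteenths span one quarter) = 8; whole tied to quarter (whole + quarter) = 40; dotted sixteenth rest = 3; dotted eighth note = 6; a full sixteenth-note quintuplet (5 notes) (five quintuplet sixteenths span one quarter) = 8; thirty-second rest = 1; eighth tied to quarter (eighth + quarter) = 12; thirty-second = 1.
Total: 12 + 12 + 8 + 40 + 3 + 6 + 8 + 1 + 12 + 1 = 103.
103 ÷ 28 = 3 complete bars with 19 thirty-second notes remaining.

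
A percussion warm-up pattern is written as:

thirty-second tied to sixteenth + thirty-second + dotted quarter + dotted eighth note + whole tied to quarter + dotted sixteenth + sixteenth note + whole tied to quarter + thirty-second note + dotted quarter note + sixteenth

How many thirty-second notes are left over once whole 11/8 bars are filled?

One bar of 11/8 = 44 thirty-second notes.
Express everything in thirty-second notes: thirty-second tied to sixteenth (thirty-second + sixteenth) = 3; thirty-second = 1; dotted quarter = 12; dotted eighth note = 6; whole tied to quarter (whole + quarter) = 40; dotted sixteenth = 3; sixteenth note = 2; whole tied to quarter (whole + quarter) = 40; thirty-second note = 1; dotted quarter note = 12; sixteenth = 2.
Total: 3 + 1 + 12 + 6 + 40 + 3 + 2 + 40 + 1 + 12 + 2 = 122.
122 ÷ 44 = 2 complete bars with 34 thirty-second notes remaining.

34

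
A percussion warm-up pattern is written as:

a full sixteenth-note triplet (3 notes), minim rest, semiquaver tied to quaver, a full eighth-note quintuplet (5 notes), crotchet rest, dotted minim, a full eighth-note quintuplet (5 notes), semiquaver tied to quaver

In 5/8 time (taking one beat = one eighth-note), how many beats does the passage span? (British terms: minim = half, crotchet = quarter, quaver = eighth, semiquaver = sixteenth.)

One eighth-note beat = 2 sixteenth notes.
Working in sixteenth notes: a full sixteenth-note triplet (3 notes) (three triplet sixteenths span one eighth) = 2; minim rest = 8; semiquaver tied to quaver (semiquaver + quaver) = 3; a full eighth-note quintuplet (5 notes) (five quintuplet eighths span one half) = 8; crotchet rest = 4; dotted minim = 12; a full eighth-note quintuplet (5 notes) (five quintuplet eighths span one half) = 8; semiquaver tied to quaver (semiquaver + quaver) = 3.
Adding: 2 + 8 + 3 + 8 + 4 + 12 + 8 + 3 = 48.
48 ÷ 2 = 24 beats.

24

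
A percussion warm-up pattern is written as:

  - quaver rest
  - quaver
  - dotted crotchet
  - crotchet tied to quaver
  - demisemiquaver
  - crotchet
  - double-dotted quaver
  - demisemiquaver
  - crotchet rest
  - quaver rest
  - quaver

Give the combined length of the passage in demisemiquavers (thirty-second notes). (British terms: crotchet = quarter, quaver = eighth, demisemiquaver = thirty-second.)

65

Convert each value to thirty-second notes: quaver rest = 4; quaver = 4; dotted crotchet = 12; crotchet tied to quaver (crotchet + quaver) = 12; demisemiquaver = 1; crotchet = 8; double-dotted quaver = 7; demisemiquaver = 1; crotchet rest = 8; quaver rest = 4; quaver = 4.
Altogether 4 + 4 + 12 + 12 + 1 + 8 + 7 + 1 + 8 + 4 + 4 = 65 thirty-second notes.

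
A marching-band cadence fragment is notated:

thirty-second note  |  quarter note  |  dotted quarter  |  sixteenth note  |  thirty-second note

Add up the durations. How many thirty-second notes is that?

24

In thirty-second notes: thirty-second note = 1; quarter note = 8; dotted quarter = 12; sixteenth note = 2; thirty-second note = 1.
Total: 1 + 8 + 12 + 2 + 1 = 24 thirty-second notes.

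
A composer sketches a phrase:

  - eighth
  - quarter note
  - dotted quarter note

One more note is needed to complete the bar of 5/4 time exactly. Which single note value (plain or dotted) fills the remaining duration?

half note

The bar of 5/4 = 10 eighth notes.
Express everything in eighth notes: eighth = 1; quarter note = 2; dotted quarter note = 3.
Altogether 1 + 2 + 3 = 6.
Remaining: 10 − 6 = 4 eighth notes, which is a half note.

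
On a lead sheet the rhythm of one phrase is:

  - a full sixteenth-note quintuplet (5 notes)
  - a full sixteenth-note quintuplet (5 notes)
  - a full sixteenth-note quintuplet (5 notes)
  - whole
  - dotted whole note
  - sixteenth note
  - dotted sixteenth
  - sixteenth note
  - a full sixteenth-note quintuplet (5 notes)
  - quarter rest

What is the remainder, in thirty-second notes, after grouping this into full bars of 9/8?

19

One bar of 9/8 = 36 thirty-second notes.
Convert each value to thirty-second notes: a full sixteenth-note quintuplet (5 notes) (five quintuplet sixteenths span one quarter) = 8; a full sixteenth-note quintuplet (5 notes) (five quintuplet sixteenths span one quarter) = 8; a full sixteenth-note quintuplet (5 notes) (five quintuplet sixteenths span one quarter) = 8; whole = 32; dotted whole note = 48; sixteenth note = 2; dotted sixteenth = 3; sixteenth note = 2; a full sixteenth-note quintuplet (5 notes) (five quintuplet sixteenths span one quarter) = 8; quarter rest = 8.
Total: 8 + 8 + 8 + 32 + 48 + 2 + 3 + 2 + 8 + 8 = 127.
127 ÷ 36 = 3 complete bars with 19 thirty-second notes remaining.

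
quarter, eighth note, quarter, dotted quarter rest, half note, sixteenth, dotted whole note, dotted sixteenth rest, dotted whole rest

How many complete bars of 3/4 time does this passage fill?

One bar of 3/4 = 24 thirty-second notes.
Working in thirty-second notes: quarter = 8; eighth note = 4; quarter = 8; dotted quarter rest = 12; half note = 16; sixteenth = 2; dotted whole note = 48; dotted sixteenth rest = 3; dotted whole rest = 48.
Altogether 8 + 4 + 8 + 12 + 16 + 2 + 48 + 3 + 48 = 149.
149 ÷ 24 = 6 complete bars with 5 left over.

6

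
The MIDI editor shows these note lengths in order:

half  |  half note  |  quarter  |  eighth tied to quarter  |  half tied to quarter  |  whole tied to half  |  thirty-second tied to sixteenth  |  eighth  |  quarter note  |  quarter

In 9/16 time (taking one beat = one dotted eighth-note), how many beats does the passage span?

One dotted eighth-note beat = 6 thirty-second notes.
Convert each value to thirty-second notes: half = 16; half note = 16; quarter = 8; eighth tied to quarter (eighth + quarter) = 12; half tied to quarter (half + quarter) = 24; whole tied to half (whole + half) = 48; thirty-second tied to sixteenth (thirty-second + sixteenth) = 3; eighth = 4; quarter note = 8; quarter = 8.
Altogether 16 + 16 + 8 + 12 + 24 + 48 + 3 + 4 + 8 + 8 = 147.
147 ÷ 6 = 24.5 beats.

24.5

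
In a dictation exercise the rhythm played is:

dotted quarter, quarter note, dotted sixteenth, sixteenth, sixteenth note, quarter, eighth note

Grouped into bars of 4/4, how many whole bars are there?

One bar of 4/4 = 32 thirty-second notes.
Express everything in thirty-second notes: dotted quarter = 12; quarter note = 8; dotted sixteenth = 3; sixteenth = 2; sixteenth note = 2; quarter = 8; eighth note = 4.
Total: 12 + 8 + 3 + 2 + 2 + 8 + 4 = 39.
39 ÷ 32 = 1 complete bar with 7 left over.

1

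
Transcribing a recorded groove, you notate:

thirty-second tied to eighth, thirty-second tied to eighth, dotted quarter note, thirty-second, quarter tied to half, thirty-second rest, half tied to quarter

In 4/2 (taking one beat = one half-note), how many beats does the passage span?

One half-note beat = 16 thirty-second notes.
In thirty-second notes: thirty-second tied to eighth (thirty-second + eighth) = 5; thirty-second tied to eighth (thirty-second + eighth) = 5; dotted quarter note = 12; thirty-second = 1; quarter tied to half (quarter + half) = 24; thirty-second rest = 1; half tied to quarter (half + quarter) = 24.
Altogether 5 + 5 + 12 + 1 + 24 + 1 + 24 = 72.
72 ÷ 16 = 4.5 beats.

4.5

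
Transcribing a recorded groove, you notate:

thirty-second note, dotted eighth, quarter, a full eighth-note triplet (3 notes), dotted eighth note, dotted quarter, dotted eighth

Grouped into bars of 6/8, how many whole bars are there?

1

One bar of 6/8 = 24 thirty-second notes.
Convert each value to thirty-second notes: thirty-second note = 1; dotted eighth = 6; quarter = 8; a full eighth-note triplet (3 notes) (three triplet eighths span one quarter) = 8; dotted eighth note = 6; dotted quarter = 12; dotted eighth = 6.
Altogether 1 + 6 + 8 + 8 + 6 + 12 + 6 = 47.
47 ÷ 24 = 1 complete bar with 23 left over.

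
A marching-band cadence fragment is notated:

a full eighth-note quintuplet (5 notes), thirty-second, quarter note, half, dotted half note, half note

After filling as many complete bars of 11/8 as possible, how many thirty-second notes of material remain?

One bar of 11/8 = 44 thirty-second notes.
Each duration in thirty-second notes: a full eighth-note quintuplet (5 notes) (five quintuplet eighths span one half) = 16; thirty-second = 1; quarter note = 8; half = 16; dotted half note = 24; half note = 16.
Adding: 16 + 1 + 8 + 16 + 24 + 16 = 81.
81 ÷ 44 = 1 complete bar with 37 thirty-second notes remaining.

37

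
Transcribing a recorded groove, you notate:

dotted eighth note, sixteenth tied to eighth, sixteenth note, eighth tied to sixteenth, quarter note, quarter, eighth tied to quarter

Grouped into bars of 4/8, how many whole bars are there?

3

One bar of 4/8 = 8 sixteenth notes.
Convert each value to sixteenth notes: dotted eighth note = 3; sixteenth tied to eighth (sixteenth + eighth) = 3; sixteenth note = 1; eighth tied to sixteenth (eighth + sixteenth) = 3; quarter note = 4; quarter = 4; eighth tied to quarter (eighth + quarter) = 6.
Total: 3 + 3 + 1 + 3 + 4 + 4 + 6 = 24.
24 ÷ 8 = 3 complete bars with 0 left over.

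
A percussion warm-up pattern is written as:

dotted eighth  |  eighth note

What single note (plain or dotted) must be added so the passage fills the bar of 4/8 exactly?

The bar of 4/8 = 8 sixteenth notes.
Each duration in sixteenth notes: dotted eighth = 3; eighth note = 2.
Altogether 3 + 2 = 5.
Remaining: 8 − 5 = 3 sixteenth notes, which is a dotted eighth note.

dotted eighth note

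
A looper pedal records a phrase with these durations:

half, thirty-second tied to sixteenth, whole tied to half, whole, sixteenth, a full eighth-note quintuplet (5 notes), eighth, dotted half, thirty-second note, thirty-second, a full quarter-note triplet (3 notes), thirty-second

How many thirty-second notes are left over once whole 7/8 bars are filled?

One bar of 7/8 = 28 thirty-second notes.
Working in thirty-second notes: half = 16; thirty-second tied to sixteenth (thirty-second + sixteenth) = 3; whole tied to half (whole + half) = 48; whole = 32; sixteenth = 2; a full eighth-note quintuplet (5 notes) (five quintuplet eighths span one half) = 16; eighth = 4; dotted half = 24; thirty-second note = 1; thirty-second = 1; a full quarter-note triplet (3 notes) (three triplet quarters span one half) = 16; thirty-second = 1.
Total: 16 + 3 + 48 + 32 + 2 + 16 + 4 + 24 + 1 + 1 + 16 + 1 = 164.
164 ÷ 28 = 5 complete bars with 24 thirty-second notes remaining.

24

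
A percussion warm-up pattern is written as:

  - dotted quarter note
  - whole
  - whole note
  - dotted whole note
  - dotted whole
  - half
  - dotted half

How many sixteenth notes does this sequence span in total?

106

Working in sixteenth notes: dotted quarter note = 6; whole = 16; whole note = 16; dotted whole note = 24; dotted whole = 24; half = 8; dotted half = 12.
Altogether 6 + 16 + 16 + 24 + 24 + 8 + 12 = 106 sixteenth notes.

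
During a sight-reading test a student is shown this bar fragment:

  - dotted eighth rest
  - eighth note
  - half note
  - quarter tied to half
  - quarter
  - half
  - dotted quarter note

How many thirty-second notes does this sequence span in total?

86

Working in thirty-second notes: dotted eighth rest = 6; eighth note = 4; half note = 16; quarter tied to half (quarter + half) = 24; quarter = 8; half = 16; dotted quarter note = 12.
Adding: 6 + 4 + 16 + 24 + 8 + 16 + 12 = 86 thirty-second notes.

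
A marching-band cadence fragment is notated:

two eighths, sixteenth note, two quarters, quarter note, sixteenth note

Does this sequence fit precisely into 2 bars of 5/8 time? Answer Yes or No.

One bar of 5/8 = 10 sixteenth notes, so 2 bars = 20.
Express everything in sixteenth notes: eighth = 2; eighth = 2; sixteenth note = 1; quarter = 4; quarter = 4; quarter note = 4; sixteenth note = 1.
Adding: 2 + 2 + 1 + 4 + 4 + 4 + 1 = 18.
18 falls short of 20, so the answer is No.

No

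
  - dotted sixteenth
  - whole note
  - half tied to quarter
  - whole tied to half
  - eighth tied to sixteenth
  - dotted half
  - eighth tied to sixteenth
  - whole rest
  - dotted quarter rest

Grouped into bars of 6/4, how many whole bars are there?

3

One bar of 6/4 = 48 thirty-second notes.
In thirty-second notes: dotted sixteenth = 3; whole note = 32; half tied to quarter (half + quarter) = 24; whole tied to half (whole + half) = 48; eighth tied to sixteenth (eighth + sixteenth) = 6; dotted half = 24; eighth tied to sixteenth (eighth + sixteenth) = 6; whole rest = 32; dotted quarter rest = 12.
Sum: 3 + 32 + 24 + 48 + 6 + 24 + 6 + 32 + 12 = 187.
187 ÷ 48 = 3 complete bars with 43 left over.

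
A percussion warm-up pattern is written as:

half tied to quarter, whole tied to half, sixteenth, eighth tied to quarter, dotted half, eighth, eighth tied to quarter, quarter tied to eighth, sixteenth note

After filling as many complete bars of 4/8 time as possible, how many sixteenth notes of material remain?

6

One bar of 4/8 = 8 sixteenth notes.
Express everything in sixteenth notes: half tied to quarter (half + quarter) = 12; whole tied to half (whole + half) = 24; sixteenth = 1; eighth tied to quarter (eighth + quarter) = 6; dotted half = 12; eighth = 2; eighth tied to quarter (eighth + quarter) = 6; quarter tied to eighth (quarter + eighth) = 6; sixteenth note = 1.
Adding: 12 + 24 + 1 + 6 + 12 + 2 + 6 + 6 + 1 = 70.
70 ÷ 8 = 8 complete bars with 6 sixteenth notes remaining.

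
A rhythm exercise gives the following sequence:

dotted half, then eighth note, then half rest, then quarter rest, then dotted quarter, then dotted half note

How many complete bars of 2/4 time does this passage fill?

One bar of 2/4 = 4 eighth notes.
Each duration in eighth notes: dotted half = 6; eighth note = 1; half rest = 4; quarter rest = 2; dotted quarter = 3; dotted half note = 6.
Adding: 6 + 1 + 4 + 2 + 3 + 6 = 22.
22 ÷ 4 = 5 complete bars with 2 left over.

5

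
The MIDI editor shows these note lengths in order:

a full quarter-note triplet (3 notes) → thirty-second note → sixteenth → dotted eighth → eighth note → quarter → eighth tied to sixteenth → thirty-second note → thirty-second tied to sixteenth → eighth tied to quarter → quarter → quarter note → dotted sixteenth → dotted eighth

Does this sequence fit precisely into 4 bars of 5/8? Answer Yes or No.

No

One bar of 5/8 = 20 thirty-second notes, so 4 bars = 80.
Convert each value to thirty-second notes: a full quarter-note triplet (3 notes) (three triplet quarters span one half) = 16; thirty-second note = 1; sixteenth = 2; dotted eighth = 6; eighth note = 4; quarter = 8; eighth tied to sixteenth (eighth + sixteenth) = 6; thirty-second note = 1; thirty-second tied to sixteenth (thirty-second + sixteenth) = 3; eighth tied to quarter (eighth + quarter) = 12; quarter = 8; quarter note = 8; dotted sixteenth = 3; dotted eighth = 6.
Altogether 16 + 1 + 2 + 6 + 4 + 8 + 6 + 1 + 3 + 12 + 8 + 8 + 3 + 6 = 84.
84 exceeds 80, so the answer is No.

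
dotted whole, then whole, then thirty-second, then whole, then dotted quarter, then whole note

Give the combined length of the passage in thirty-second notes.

157

Convert each value to thirty-second notes: dotted whole = 48; whole = 32; thirty-second = 1; whole = 32; dotted quarter = 12; whole note = 32.
Adding: 48 + 32 + 1 + 32 + 12 + 32 = 157 thirty-second notes.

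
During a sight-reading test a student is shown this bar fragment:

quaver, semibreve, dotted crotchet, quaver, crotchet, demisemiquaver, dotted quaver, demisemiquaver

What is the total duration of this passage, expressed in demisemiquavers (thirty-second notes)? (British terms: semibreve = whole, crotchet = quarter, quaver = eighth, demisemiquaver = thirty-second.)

68

Convert each value to thirty-second notes: quaver = 4; semibreve = 32; dotted crotchet = 12; quaver = 4; crotchet = 8; demisemiquaver = 1; dotted quaver = 6; demisemiquaver = 1.
Total: 4 + 32 + 12 + 4 + 8 + 1 + 6 + 1 = 68 thirty-second notes.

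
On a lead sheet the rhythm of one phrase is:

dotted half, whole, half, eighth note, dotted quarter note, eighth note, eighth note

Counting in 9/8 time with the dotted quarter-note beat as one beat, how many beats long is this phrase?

One dotted quarter-note beat = 3 eighth notes.
Working in eighth notes: dotted half = 6; whole = 8; half = 4; eighth note = 1; dotted quarter note = 3; eighth note = 1; eighth note = 1.
Sum: 6 + 8 + 4 + 1 + 3 + 1 + 1 = 24.
24 ÷ 3 = 8 beats.

8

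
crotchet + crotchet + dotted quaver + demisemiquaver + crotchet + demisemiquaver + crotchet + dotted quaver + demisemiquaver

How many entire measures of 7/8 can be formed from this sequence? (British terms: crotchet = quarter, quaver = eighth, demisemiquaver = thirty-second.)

One bar of 7/8 = 28 thirty-second notes.
Working in thirty-second notes: crotchet = 8; crotchet = 8; dotted quaver = 6; demisemiquaver = 1; crotchet = 8; demisemiquaver = 1; crotchet = 8; dotted quaver = 6; demisemiquaver = 1.
Total: 8 + 8 + 6 + 1 + 8 + 1 + 8 + 6 + 1 = 47.
47 ÷ 28 = 1 complete bar with 19 left over.

1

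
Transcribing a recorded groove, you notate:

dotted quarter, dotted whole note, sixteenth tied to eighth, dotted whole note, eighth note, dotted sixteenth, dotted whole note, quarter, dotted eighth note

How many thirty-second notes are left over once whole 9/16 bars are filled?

3

One bar of 9/16 = 18 thirty-second notes.
Convert each value to thirty-second notes: dotted quarter = 12; dotted whole note = 48; sixteenth tied to eighth (sixteenth + eighth) = 6; dotted whole note = 48; eighth note = 4; dotted sixteenth = 3; dotted whole note = 48; quarter = 8; dotted eighth note = 6.
Total: 12 + 48 + 6 + 48 + 4 + 3 + 48 + 8 + 6 = 183.
183 ÷ 18 = 10 complete bars with 3 thirty-second notes remaining.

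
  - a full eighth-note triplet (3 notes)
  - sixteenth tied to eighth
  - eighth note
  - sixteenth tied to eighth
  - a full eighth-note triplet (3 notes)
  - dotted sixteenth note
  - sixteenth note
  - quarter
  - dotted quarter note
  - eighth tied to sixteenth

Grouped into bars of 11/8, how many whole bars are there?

1

One bar of 11/8 = 44 thirty-second notes.
Each duration in thirty-second notes: a full eighth-note triplet (3 notes) (three triplet eighths span one quarter) = 8; sixteenth tied to eighth (sixteenth + eighth) = 6; eighth note = 4; sixteenth tied to eighth (sixteenth + eighth) = 6; a full eighth-note triplet (3 notes) (three triplet eighths span one quarter) = 8; dotted sixteenth note = 3; sixteenth note = 2; quarter = 8; dotted quarter note = 12; eighth tied to sixteenth (eighth + sixteenth) = 6.
Total: 8 + 6 + 4 + 6 + 8 + 3 + 2 + 8 + 12 + 6 = 63.
63 ÷ 44 = 1 complete bar with 19 left over.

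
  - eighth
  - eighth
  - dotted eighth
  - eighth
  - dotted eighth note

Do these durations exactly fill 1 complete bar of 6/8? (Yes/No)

Yes

One bar of 6/8 = 12 sixteenth notes.
Convert each value to sixteenth notes: eighth = 2; eighth = 2; dotted eighth = 3; eighth = 2; dotted eighth note = 3.
Sum: 2 + 2 + 3 + 2 + 3 = 12.
12 equals 12, so the answer is Yes.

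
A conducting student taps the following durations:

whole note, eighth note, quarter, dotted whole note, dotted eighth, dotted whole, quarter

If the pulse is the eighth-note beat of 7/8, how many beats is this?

38.5

One eighth-note beat = 2 sixteenth notes.
Convert each value to sixteenth notes: whole note = 16; eighth note = 2; quarter = 4; dotted whole note = 24; dotted eighth = 3; dotted whole = 24; quarter = 4.
Sum: 16 + 2 + 4 + 24 + 3 + 24 + 4 = 77.
77 ÷ 2 = 38.5 beats.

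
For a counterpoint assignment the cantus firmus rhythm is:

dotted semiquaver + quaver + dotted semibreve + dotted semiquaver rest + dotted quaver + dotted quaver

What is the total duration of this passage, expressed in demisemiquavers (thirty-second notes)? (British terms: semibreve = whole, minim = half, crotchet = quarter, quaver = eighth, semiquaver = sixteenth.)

70

Each duration in thirty-second notes: dotted semiquaver = 3; quaver = 4; dotted semibreve = 48; dotted semiquaver rest = 3; dotted quaver = 6; dotted quaver = 6.
Total: 3 + 4 + 48 + 3 + 6 + 6 = 70 thirty-second notes.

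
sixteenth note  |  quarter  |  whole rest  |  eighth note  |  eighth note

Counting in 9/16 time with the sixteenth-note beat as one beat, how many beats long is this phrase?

25

One sixteenth-note beat = 2 thirty-second notes.
Each duration in thirty-second notes: sixteenth note = 2; quarter = 8; whole rest = 32; eighth note = 4; eighth note = 4.
Altogether 2 + 8 + 32 + 4 + 4 = 50.
50 ÷ 2 = 25 beats.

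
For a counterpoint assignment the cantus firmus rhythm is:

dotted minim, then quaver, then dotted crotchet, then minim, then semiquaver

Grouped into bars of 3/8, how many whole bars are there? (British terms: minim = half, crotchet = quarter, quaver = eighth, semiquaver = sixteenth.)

One bar of 3/8 = 6 sixteenth notes.
Working in sixteenth notes: dotted minim = 12; quaver = 2; dotted crotchet = 6; minim = 8; semiquaver = 1.
Adding: 12 + 2 + 6 + 8 + 1 = 29.
29 ÷ 6 = 4 complete bars with 5 left over.

4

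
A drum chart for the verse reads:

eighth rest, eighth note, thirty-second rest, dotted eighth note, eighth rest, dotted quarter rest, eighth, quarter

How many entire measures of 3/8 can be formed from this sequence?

One bar of 3/8 = 12 thirty-second notes.
In thirty-second notes: eighth rest = 4; eighth note = 4; thirty-second rest = 1; dotted eighth note = 6; eighth rest = 4; dotted quarter rest = 12; eighth = 4; quarter = 8.
Altogether 4 + 4 + 1 + 6 + 4 + 12 + 4 + 8 = 43.
43 ÷ 12 = 3 complete bars with 7 left over.

3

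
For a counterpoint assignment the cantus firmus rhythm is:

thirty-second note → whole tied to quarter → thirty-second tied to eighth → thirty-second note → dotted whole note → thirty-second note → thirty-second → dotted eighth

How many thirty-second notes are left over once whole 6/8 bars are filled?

One bar of 6/8 = 24 thirty-second notes.
Convert each value to thirty-second notes: thirty-second note = 1; whole tied to quarter (whole + quarter) = 40; thirty-second tied to eighth (thirty-second + eighth) = 5; thirty-second note = 1; dotted whole note = 48; thirty-second note = 1; thirty-second = 1; dotted eighth = 6.
Total: 1 + 40 + 5 + 1 + 48 + 1 + 1 + 6 = 103.
103 ÷ 24 = 4 complete bars with 7 thirty-second notes remaining.

7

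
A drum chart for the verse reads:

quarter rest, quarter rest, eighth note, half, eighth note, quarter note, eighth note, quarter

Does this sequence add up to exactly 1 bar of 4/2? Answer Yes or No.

No

One bar of 4/2 = 16 eighth notes.
In eighth notes: quarter rest = 2; quarter rest = 2; eighth note = 1; half = 4; eighth note = 1; quarter note = 2; eighth note = 1; quarter = 2.
Total: 2 + 2 + 1 + 4 + 1 + 2 + 1 + 2 = 15.
15 falls short of 16, so the answer is No.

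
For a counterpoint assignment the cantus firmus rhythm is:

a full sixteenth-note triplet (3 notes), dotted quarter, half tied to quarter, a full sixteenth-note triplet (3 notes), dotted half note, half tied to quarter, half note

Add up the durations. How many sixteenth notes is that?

Express everything in sixteenth notes: a full sixteenth-note triplet (3 notes) (three triplet sixteenths span one eighth) = 2; dotted quarter = 6; half tied to quarter (half + quarter) = 12; a full sixteenth-note triplet (3 notes) (three triplet sixteenths span one eighth) = 2; dotted half note = 12; half tied to quarter (half + quarter) = 12; half note = 8.
Total: 2 + 6 + 12 + 2 + 12 + 12 + 8 = 54 sixteenth notes.

54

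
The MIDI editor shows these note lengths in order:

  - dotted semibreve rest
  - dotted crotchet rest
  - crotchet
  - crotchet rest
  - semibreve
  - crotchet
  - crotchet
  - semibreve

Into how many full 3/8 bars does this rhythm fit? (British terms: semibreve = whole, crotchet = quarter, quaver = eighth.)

13

One bar of 3/8 = 3 eighth notes.
Express everything in eighth notes: dotted semibreve rest = 12; dotted crotchet rest = 3; crotchet = 2; crotchet rest = 2; semibreve = 8; crotchet = 2; crotchet = 2; semibreve = 8.
Altogether 12 + 3 + 2 + 2 + 8 + 2 + 2 + 8 = 39.
39 ÷ 3 = 13 complete bars with 0 left over.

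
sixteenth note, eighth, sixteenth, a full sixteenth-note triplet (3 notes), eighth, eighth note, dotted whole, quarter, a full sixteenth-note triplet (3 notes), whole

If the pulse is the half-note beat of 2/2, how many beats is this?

One half-note beat = 8 sixteenth notes.
In sixteenth notes: sixteenth note = 1; eighth = 2; sixteenth = 1; a full sixteenth-note triplet (3 notes) (three triplet sixteenths span one eighth) = 2; eighth = 2; eighth note = 2; dotted whole = 24; quarter = 4; a full sixteenth-note triplet (3 notes) (three triplet sixteenths span one eighth) = 2; whole = 16.
Adding: 1 + 2 + 1 + 2 + 2 + 2 + 24 + 4 + 2 + 16 = 56.
56 ÷ 8 = 7 beats.

7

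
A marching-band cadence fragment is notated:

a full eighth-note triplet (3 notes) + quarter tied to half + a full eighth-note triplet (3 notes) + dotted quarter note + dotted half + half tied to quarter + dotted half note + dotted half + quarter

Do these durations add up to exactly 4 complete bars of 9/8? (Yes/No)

No

One bar of 9/8 = 9 eighth notes, so 4 bars = 36.
Convert each value to eighth notes: a full eighth-note triplet (3 notes) (three triplet eighths span one quarter) = 2; quarter tied to half (quarter + half) = 6; a full eighth-note triplet (3 notes) (three triplet eighths span one quarter) = 2; dotted quarter note = 3; dotted half = 6; half tied to quarter (half + quarter) = 6; dotted half note = 6; dotted half = 6; quarter = 2.
Altogether 2 + 6 + 2 + 3 + 6 + 6 + 6 + 6 + 2 = 39.
39 exceeds 36, so the answer is No.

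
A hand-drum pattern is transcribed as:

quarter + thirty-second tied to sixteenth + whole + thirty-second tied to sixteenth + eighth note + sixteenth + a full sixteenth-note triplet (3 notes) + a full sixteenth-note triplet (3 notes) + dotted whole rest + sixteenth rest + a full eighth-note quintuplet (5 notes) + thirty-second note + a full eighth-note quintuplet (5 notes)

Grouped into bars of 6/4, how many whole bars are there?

One bar of 6/4 = 48 thirty-second notes.
In thirty-second notes: quarter = 8; thirty-second tied to sixteenth (thirty-second + sixteenth) = 3; whole = 32; thirty-second tied to sixteenth (thirty-second + sixteenth) = 3; eighth note = 4; sixteenth = 2; a full sixteenth-note triplet (3 notes) (three triplet sixteenths span one eighth) = 4; a full sixteenth-note triplet (3 notes) (three triplet sixteenths span one eighth) = 4; dotted whole rest = 48; sixteenth rest = 2; a full eighth-note quintuplet (5 notes) (five quintuplet eighths span one half) = 16; thirty-second note = 1; a full eighth-note quintuplet (5 notes) (five quintuplet eighths span one half) = 16.
Altogether 8 + 3 + 32 + 3 + 4 + 2 + 4 + 4 + 48 + 2 + 16 + 1 + 16 = 143.
143 ÷ 48 = 2 complete bars with 47 left over.

2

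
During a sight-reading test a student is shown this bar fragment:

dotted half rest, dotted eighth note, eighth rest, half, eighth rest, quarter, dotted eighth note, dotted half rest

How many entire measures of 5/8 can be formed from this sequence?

One bar of 5/8 = 10 sixteenth notes.
Each duration in sixteenth notes: dotted half rest = 12; dotted eighth note = 3; eighth rest = 2; half = 8; eighth rest = 2; quarter = 4; dotted eighth note = 3; dotted half rest = 12.
Altogether 12 + 3 + 2 + 8 + 2 + 4 + 3 + 12 = 46.
46 ÷ 10 = 4 complete bars with 6 left over.

4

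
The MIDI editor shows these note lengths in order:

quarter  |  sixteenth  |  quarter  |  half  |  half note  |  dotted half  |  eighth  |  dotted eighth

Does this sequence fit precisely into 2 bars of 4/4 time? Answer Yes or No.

No

One bar of 4/4 = 16 sixteenth notes, so 2 bars = 32.
Convert each value to sixteenth notes: quarter = 4; sixteenth = 1; quarter = 4; half = 8; half note = 8; dotted half = 12; eighth = 2; dotted eighth = 3.
Sum: 4 + 1 + 4 + 8 + 8 + 12 + 2 + 3 = 42.
42 exceeds 32, so the answer is No.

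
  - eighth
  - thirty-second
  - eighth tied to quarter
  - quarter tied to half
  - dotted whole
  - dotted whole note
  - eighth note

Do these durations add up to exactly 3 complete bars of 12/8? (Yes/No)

No

One bar of 12/8 = 48 thirty-second notes, so 3 bars = 144.
In thirty-second notes: eighth = 4; thirty-second = 1; eighth tied to quarter (eighth + quarter) = 12; quarter tied to half (quarter + half) = 24; dotted whole = 48; dotted whole note = 48; eighth note = 4.
Total: 4 + 1 + 12 + 24 + 48 + 48 + 4 = 141.
141 falls short of 144, so the answer is No.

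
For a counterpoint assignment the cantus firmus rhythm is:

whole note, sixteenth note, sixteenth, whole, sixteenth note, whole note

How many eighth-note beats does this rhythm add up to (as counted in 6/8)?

One eighth-note beat = 2 sixteenth notes.
Working in sixteenth notes: whole note = 16; sixteenth note = 1; sixteenth = 1; whole = 16; sixteenth note = 1; whole note = 16.
Adding: 16 + 1 + 1 + 16 + 1 + 16 = 51.
51 ÷ 2 = 25.5 beats.

25.5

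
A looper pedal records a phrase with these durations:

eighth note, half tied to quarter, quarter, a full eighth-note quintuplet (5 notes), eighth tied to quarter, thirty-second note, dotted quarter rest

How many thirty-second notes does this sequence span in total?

Express everything in thirty-second notes: eighth note = 4; half tied to quarter (half + quarter) = 24; quarter = 8; a full eighth-note quintuplet (5 notes) (five quintuplet eighths span one half) = 16; eighth tied to quarter (eighth + quarter) = 12; thirty-second note = 1; dotted quarter rest = 12.
Sum: 4 + 24 + 8 + 16 + 12 + 1 + 12 = 77 thirty-second notes.

77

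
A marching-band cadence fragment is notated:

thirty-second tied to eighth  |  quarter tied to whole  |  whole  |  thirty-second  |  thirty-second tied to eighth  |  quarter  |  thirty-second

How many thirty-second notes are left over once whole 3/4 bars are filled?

20

One bar of 3/4 = 24 thirty-second notes.
Express everything in thirty-second notes: thirty-second tied to eighth (thirty-second + eighth) = 5; quarter tied to whole (quarter + whole) = 40; whole = 32; thirty-second = 1; thirty-second tied to eighth (thirty-second + eighth) = 5; quarter = 8; thirty-second = 1.
Adding: 5 + 40 + 32 + 1 + 5 + 8 + 1 = 92.
92 ÷ 24 = 3 complete bars with 20 thirty-second notes remaining.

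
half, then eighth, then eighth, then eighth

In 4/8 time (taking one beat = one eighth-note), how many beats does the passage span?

One eighth-note beat = 2 sixteenth notes.
Express everything in sixteenth notes: half = 8; eighth = 2; eighth = 2; eighth = 2.
Sum: 8 + 2 + 2 + 2 = 14.
14 ÷ 2 = 7 beats.

7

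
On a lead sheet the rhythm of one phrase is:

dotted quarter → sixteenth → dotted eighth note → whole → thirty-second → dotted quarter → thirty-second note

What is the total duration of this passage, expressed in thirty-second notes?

Each duration in thirty-second notes: dotted quarter = 12; sixteenth = 2; dotted eighth note = 6; whole = 32; thirty-second = 1; dotted quarter = 12; thirty-second note = 1.
Adding: 12 + 2 + 6 + 32 + 1 + 12 + 1 = 66 thirty-second notes.

66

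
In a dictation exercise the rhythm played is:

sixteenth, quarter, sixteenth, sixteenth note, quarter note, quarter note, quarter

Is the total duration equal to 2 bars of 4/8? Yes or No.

No

One bar of 4/8 = 8 sixteenth notes, so 2 bars = 16.
In sixteenth notes: sixteenth = 1; quarter = 4; sixteenth = 1; sixteenth note = 1; quarter note = 4; quarter note = 4; quarter = 4.
Altogether 1 + 4 + 1 + 1 + 4 + 4 + 4 = 19.
19 exceeds 16, so the answer is No.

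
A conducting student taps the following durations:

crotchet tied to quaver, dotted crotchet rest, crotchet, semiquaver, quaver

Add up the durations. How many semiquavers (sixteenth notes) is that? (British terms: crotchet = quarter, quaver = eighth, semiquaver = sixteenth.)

Working in sixteenth notes: crotchet tied to quaver (crotchet + quaver) = 6; dotted crotchet rest = 6; crotchet = 4; semiquaver = 1; quaver = 2.
Sum: 6 + 6 + 4 + 1 + 2 = 19 sixteenth notes.

19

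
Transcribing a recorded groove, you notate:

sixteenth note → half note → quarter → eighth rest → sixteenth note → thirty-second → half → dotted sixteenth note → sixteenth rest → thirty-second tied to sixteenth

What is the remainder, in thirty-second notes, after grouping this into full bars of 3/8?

9

One bar of 3/8 = 12 thirty-second notes.
Convert each value to thirty-second notes: sixteenth note = 2; half note = 16; quarter = 8; eighth rest = 4; sixteenth note = 2; thirty-second = 1; half = 16; dotted sixteenth note = 3; sixteenth rest = 2; thirty-second tied to sixteenth (thirty-second + sixteenth) = 3.
Adding: 2 + 16 + 8 + 4 + 2 + 1 + 16 + 3 + 2 + 3 = 57.
57 ÷ 12 = 4 complete bars with 9 thirty-second notes remaining.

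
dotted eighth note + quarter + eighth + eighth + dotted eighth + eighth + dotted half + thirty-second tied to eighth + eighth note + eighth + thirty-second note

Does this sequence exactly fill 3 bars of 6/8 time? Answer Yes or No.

No

One bar of 6/8 = 24 thirty-second notes, so 3 bars = 72.
Each duration in thirty-second notes: dotted eighth note = 6; quarter = 8; eighth = 4; eighth = 4; dotted eighth = 6; eighth = 4; dotted half = 24; thirty-second tied to eighth (thirty-second + eighth) = 5; eighth note = 4; eighth = 4; thirty-second note = 1.
Total: 6 + 8 + 4 + 4 + 6 + 4 + 24 + 5 + 4 + 4 + 1 = 70.
70 falls short of 72, so the answer is No.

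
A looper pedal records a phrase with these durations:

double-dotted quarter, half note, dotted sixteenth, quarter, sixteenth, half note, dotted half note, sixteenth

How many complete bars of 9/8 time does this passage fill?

One bar of 9/8 = 36 thirty-second notes.
In thirty-second notes: double-dotted quarter = 14; half note = 16; dotted sixteenth = 3; quarter = 8; sixteenth = 2; half note = 16; dotted half note = 24; sixteenth = 2.
Sum: 14 + 16 + 3 + 8 + 2 + 16 + 24 + 2 = 85.
85 ÷ 36 = 2 complete bars with 13 left over.

2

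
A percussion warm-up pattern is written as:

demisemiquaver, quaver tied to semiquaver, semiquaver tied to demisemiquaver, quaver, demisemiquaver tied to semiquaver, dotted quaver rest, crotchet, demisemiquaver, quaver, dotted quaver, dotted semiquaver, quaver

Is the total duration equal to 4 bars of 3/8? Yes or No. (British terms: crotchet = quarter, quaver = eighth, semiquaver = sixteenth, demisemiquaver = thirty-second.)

One bar of 3/8 = 12 thirty-second notes, so 4 bars = 48.
In thirty-second notes: demisemiquaver = 1; quaver tied to semiquaver (quaver + semiquaver) = 6; semiquaver tied to demisemiquaver (semiquaver + demisemiquaver) = 3; quaver = 4; demisemiquaver tied to semiquaver (demisemiquaver + semiquaver) = 3; dotted quaver rest = 6; crotchet = 8; demisemiquaver = 1; quaver = 4; dotted quaver = 6; dotted semiquaver = 3; quaver = 4.
Adding: 1 + 6 + 3 + 4 + 3 + 6 + 8 + 1 + 4 + 6 + 3 + 4 = 49.
49 exceeds 48, so the answer is No.

No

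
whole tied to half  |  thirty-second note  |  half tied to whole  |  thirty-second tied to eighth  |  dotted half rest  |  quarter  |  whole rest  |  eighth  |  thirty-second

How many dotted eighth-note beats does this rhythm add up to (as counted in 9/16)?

28.5

One dotted eighth-note beat = 6 thirty-second notes.
Working in thirty-second notes: whole tied to half (whole + half) = 48; thirty-second note = 1; half tied to whole (half + whole) = 48; thirty-second tied to eighth (thirty-second + eighth) = 5; dotted half rest = 24; quarter = 8; whole rest = 32; eighth = 4; thirty-second = 1.
Altogether 48 + 1 + 48 + 5 + 24 + 8 + 32 + 4 + 1 = 171.
171 ÷ 6 = 28.5 beats.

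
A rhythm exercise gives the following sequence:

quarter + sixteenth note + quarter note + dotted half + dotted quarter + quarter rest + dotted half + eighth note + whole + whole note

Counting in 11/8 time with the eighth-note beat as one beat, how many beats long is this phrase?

One eighth-note beat = 2 sixteenth notes.
Convert each value to sixteenth notes: quarter = 4; sixteenth note = 1; quarter note = 4; dotted half = 12; dotted quarter = 6; quarter rest = 4; dotted half = 12; eighth note = 2; whole = 16; whole note = 16.
Altogether 4 + 1 + 4 + 12 + 6 + 4 + 12 + 2 + 16 + 16 = 77.
77 ÷ 2 = 38.5 beats.

38.5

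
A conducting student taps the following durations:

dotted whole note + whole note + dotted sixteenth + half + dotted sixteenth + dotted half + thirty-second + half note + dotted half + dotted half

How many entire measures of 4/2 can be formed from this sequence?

One bar of 4/2 = 64 thirty-second notes.
Express everything in thirty-second notes: dotted whole note = 48; whole note = 32; dotted sixteenth = 3; half = 16; dotted sixteenth = 3; dotted half = 24; thirty-second = 1; half note = 16; dotted half = 24; dotted half = 24.
Altogether 48 + 32 + 3 + 16 + 3 + 24 + 1 + 16 + 24 + 24 = 191.
191 ÷ 64 = 2 complete bars with 63 left over.

2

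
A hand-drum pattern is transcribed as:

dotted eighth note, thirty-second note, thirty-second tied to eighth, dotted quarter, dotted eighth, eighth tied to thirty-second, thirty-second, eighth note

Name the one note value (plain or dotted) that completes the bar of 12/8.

quarter note

The bar of 12/8 = 48 thirty-second notes.
Each duration in thirty-second notes: dotted eighth note = 6; thirty-second note = 1; thirty-second tied to eighth (thirty-second + eighth) = 5; dotted quarter = 12; dotted eighth = 6; eighth tied to thirty-second (eighth + thirty-second) = 5; thirty-second = 1; eighth note = 4.
Altogether 6 + 1 + 5 + 12 + 6 + 5 + 1 + 4 = 40.
Remaining: 48 − 40 = 8 thirty-second notes, which is a quarter note.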